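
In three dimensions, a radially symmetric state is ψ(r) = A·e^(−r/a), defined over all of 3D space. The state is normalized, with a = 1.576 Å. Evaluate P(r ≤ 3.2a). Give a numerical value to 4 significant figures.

P ≈ 0.9537

P = ∫ |ψ|² 4πr² dr over r ≤ 3.2a.
A² is fixed by ∫₀^∞ 4πr²|ψ|² dr = 1, i.e. A² = (π·a^3)^(−1).
Let u = r/a; then A², 4π and the length scale all cancel, so P = ∫_{0}^{3.2} u^2·e^(-2·u) du ÷ ∫_{0}^{∞} u^2·e^(-2·u) du.
An antiderivative of u^2·e^(-2·u) is -(2·u^2 + 2·u + 1)·e^(-2·u)/4; evaluating from 0 to 3.2 gives 1/4 - 697·e^(-32/5)/100, while the full integral is 1/4.
This evaluates to P = 0.95368.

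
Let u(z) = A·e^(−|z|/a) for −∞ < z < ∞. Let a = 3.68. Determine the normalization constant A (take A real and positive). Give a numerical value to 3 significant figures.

The normalization condition is ∫|u|² dz = 1 from −∞ to ∞.
Recall ∫₀^∞ z^m e^(−z/β) dz = m!·β^(m+1), with u = A·e^(−|z|/a), the integral evaluates to A²·[a].
With a = 3.68: A² = 0.2717 and A = 0.5213.

A ≈ 0.521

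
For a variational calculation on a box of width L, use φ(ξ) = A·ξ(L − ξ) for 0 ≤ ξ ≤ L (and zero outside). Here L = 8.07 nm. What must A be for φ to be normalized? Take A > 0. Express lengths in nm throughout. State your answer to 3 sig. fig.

We need A² ∫|f|² dξ = 1, taking the integral from 0 to L.
Expanding the polynomial and integrating term by term, the integral (without the A² prefactor) comes out to L^5/30.
Setting this equal to 1 gives A² = 1/(L^5/30).
Plugging in L = 8.07 yields A = 0.02961.

A ≈ 0.0296 nm^(-5/2)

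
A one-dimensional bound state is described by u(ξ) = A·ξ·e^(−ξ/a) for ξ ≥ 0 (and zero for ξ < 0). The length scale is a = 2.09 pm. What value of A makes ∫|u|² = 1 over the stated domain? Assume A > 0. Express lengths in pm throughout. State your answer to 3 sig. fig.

A ≈ 0.662 pm^(-3/2)

Require ∫ |u|² dξ = 1 over the whole domain.
With ∫₀^∞ ξ^2 e^(−αξ) dξ = 2!/α^3, carrying out the integral gives A² · a^3/4.
Hence A² = 1/[a^3/4].
Plugging in a = 2.09 yields A = 0.6619.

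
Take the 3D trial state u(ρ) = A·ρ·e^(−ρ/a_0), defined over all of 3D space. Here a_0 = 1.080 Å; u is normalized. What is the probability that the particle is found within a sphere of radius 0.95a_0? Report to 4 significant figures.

P = ∫ |u|² 4πρ² dρ over ρ ≤ 0.95a_0.
Normalization gives A² = 1/(3·π·a_0^5).
Substituting t = ρ/a_0, A², 4π and the length scale all cancel in the ratio: P = ∫_{0}^{0.95} t^4·e^(-2·t) dt / ∫_{0}^{∞} t^4·e^(-2·t) dt.
With ∫ t^4·e^(-2·t) dt = -(t^4/2 + t^3 + 3·t^2/2 + 3·t/2 + 3/4)·e^(-2·t) + C, the region integral is ≈ 0.0330611 and the full one is 3/4.
Taking the ratio yields P = 0.044081.

P ≈ 0.04408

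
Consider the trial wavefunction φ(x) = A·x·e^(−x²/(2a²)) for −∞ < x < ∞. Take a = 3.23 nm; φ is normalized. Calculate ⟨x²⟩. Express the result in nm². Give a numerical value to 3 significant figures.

⟨x^2⟩ ≈ 15.6 nm^2

The expectation value is the |φ|²-weighted average of x^2: ∫ x^2|φ|² dx.
The ratio of the moment integral to the normalization integral gives ⟨x²⟩ = 3·a^2/2.
Putting a = 3.23 gives 15.65.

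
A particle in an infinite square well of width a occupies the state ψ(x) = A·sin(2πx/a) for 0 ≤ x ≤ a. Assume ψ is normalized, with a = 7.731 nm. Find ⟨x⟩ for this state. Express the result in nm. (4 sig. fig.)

⟨x⟩ ≈ 3.866 nm

By definition ⟨x⟩ = ∫ x |ψ(x)|² dx.
The ratio of the moment integral to the normalization integral gives ⟨x⟩ = a/2.
Putting a = 7.731 gives 3.8655.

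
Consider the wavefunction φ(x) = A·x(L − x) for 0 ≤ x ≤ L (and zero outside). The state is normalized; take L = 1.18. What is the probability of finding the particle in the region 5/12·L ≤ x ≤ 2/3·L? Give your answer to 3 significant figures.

P ≈ 0.444

P = ∫_{5/12·L}^{2/3·L} |φ(x)|² dx.
Since A² = 1/(L^5/30), this is the region integral divided by the full normalization integral.
Let u = x/L; then A² and the length scale cancel, so P = ∫_{5/12}^{2/3} u^2·(1 - u)^2 du ÷ ∫_{0}^{1} u^2·(1 - u)^2 du.
With ∫ u^2·(1 - u)^2 du = u^3·(6·u^2 - 15·u + 10)/30 + C, the region integral is ≈ 0.014783 and the full one is 1/30.
This works out to P = 0.4435.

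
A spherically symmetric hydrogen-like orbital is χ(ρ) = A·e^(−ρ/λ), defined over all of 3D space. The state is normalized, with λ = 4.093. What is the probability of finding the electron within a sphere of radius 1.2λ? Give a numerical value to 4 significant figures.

Integrate the radial probability density 4πρ²|χ|² over ρ ≤ 1.2λ.
The full normalization integral is A²·[π·λ^3] = 1, fixing A².
In terms of u = ρ/λ (A², 4π and the length scale all cancel between numerator and denominator), P = [∫_{0}^{1.2} u^2·e^(-2·u) du] / [∫_{0}^{∞} u^2·e^(-2·u) du].
An antiderivative of u^2·e^(-2·u) is -(2·u^2 + 2·u + 1)·e^(-2·u)/4; evaluating from 0 to 1.2 gives 1/4 - 157·e^(-12/5)/100, while the full integral is 1/4.
Taking the ratio yields P = 0.43029.

P ≈ 0.4303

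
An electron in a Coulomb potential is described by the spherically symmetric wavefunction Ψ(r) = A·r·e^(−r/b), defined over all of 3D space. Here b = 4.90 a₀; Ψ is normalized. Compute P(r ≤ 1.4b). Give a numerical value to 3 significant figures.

P ≈ 0.152

Integrate the radial probability density 4πr²|Ψ|² over r ≤ 1.4b.
Normalization gives A² = 1/(3·π·b^5).
Let u = r/b; then A², 4π and the length scale all cancel, so P = ∫_{0}^{1.4} u^4·e^(-2·u) du ÷ ∫_{0}^{∞} u^4·e^(-2·u) du.
With ∫ u^4·e^(-2·u) du = -(u^4/2 + u^3 + 3·u^2/2 + 3·u/2 + 3/4)·e^(-2·u) + C, the region integral is ≈ 0.11424 and the full one is 3/4.
The region integral divided by the full integral gives P = 0.1523.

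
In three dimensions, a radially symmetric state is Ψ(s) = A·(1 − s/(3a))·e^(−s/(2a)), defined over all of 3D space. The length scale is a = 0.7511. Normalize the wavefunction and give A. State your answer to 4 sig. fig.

Require ∫ |Ψ|² 4πs² ds = 1 over the whole domain.
The angular integral contributes 4π, leaving ∫₀^∞ s²|Ψ|² ds.
Using ∫₀^∞ sⁿ e^(−αs) ds = n!/αⁿ⁺¹, the integral (without the A² prefactor) comes out to 8·π·a^3/3.
So A² = (8·π·a^3/3)^(−1).
With a = 0.7511: A² = 0.28170 and A = 0.53075.

A ≈ 0.5308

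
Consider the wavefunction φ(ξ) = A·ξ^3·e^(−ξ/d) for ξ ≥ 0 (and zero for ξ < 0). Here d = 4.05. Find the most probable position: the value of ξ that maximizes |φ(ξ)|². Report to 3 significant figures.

The maximum of |φ(ξ)|² occurs where its derivative vanishes.
This gives ξ = 3·d.
With d = 4.05, the most probable position is 12.15.

ξ ≈ 12.2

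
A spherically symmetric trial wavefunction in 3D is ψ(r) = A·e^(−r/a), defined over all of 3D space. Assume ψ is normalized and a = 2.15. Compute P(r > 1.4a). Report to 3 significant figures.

With dV = 4πr²dr, the probability is ∫|ψ|² dV over r > 1.4a.
A² is fixed by ∫₀^∞ 4πr²|ψ|² dr = 1, i.e. A² = (π·a^3)^(−1).
Substituting u = r/a, A², 4π and the length scale all cancel in the ratio: P = ∫_{1.4}^{∞} u^2·e^(-2·u) du / ∫_{0}^{∞} u^2·e^(-2·u) du.
Using ∫ u^2·e^(-2·u) du = -(2·u^2 + 2·u + 1)·e^(-2·u)/4, the numerator is 193·e^(-14/5)/100 and the denominator is 1/4.
This evaluates to P = 0.4695.

P ≈ 0.469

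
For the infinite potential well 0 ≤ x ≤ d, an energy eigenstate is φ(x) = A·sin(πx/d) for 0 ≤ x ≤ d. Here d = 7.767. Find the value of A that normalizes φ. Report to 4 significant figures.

A ≈ 0.5074

Normalization requires ∫|φ|² dx = 1, integrated from 0 to d.
With φ = A·sin(πx/d), the integral evaluates to A²·[d/2].
So A² = (d/2)^(−1).
Substituting d = 7.767 gives A² = 0.25750, so A = 0.50744.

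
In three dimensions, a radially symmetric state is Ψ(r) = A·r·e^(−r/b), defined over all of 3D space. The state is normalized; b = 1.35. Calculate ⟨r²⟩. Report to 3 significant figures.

⟨r^2⟩ ≈ 13.7

By definition ⟨r²⟩ = ∫ r^2 |Ψ(r)|² 4πr² dr.
Using ∫₀^∞ rⁿ e^(−αr) dr = n!/αⁿ⁺¹, since the A² factors cancel between numerator and denominator, ⟨r²⟩ = 15·b^2/2.
With b = 1.35, ⟨r^2⟩ = 13.67.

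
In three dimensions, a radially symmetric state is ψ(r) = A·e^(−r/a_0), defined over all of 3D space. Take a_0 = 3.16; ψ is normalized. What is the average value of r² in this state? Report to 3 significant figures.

By definition ⟨r²⟩ = ∫ r^2 |ψ(r)|² 4πr² dr.
Since the A² factors cancel between numerator and denominator, ⟨r²⟩ = 3·a_0^2.
With a_0 = 3.16, ⟨r^2⟩ = 29.96.

⟨r^2⟩ ≈ 30.0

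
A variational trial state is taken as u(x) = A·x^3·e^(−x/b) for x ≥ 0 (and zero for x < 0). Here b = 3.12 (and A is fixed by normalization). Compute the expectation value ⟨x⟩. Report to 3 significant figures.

⟨x⟩ ≈ 10.9

By definition ⟨x⟩ = ∫ x |u(x)|² dx.
Using ∫₀^∞ xⁿ e^(−αx) dx = n!/αⁿ⁺¹, since the A² factors cancel between numerator and denominator, ⟨x⟩ = 7·b/2.
Putting b = 3.12 gives 10.92.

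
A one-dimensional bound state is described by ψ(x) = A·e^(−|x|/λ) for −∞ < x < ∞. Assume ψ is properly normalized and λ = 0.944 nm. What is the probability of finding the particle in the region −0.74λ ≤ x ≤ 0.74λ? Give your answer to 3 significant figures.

The probability is P = ∫ |ψ|² dx over [−0.74λ, 0.74λ].
With A² fixed by ∫|ψ|² = 1, i.e. A² = (λ)^(−1), substitute and integrate.
By symmetry take twice the x ≥ 0 contribution in numerator and denominator; the 2's cancel. In terms of u = x/λ (A² and the length scale cancel between numerator and denominator), P = [∫_{0}^{0.74} e^(-2·u) du] / [∫_{0}^{∞} e^(-2·u) du].
Using ∫ e^(-2·u) du = -e^(-2·u)/2, the numerator is 1/2 - e^(-37/25)/2 and the denominator is 1/2.
Taking the ratio, P = 0.7724.

P ≈ 0.772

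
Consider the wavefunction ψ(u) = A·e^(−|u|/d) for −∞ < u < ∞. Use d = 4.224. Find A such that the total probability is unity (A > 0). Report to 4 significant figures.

A ≈ 0.4866

Require ∫ |ψ|² du = 1 over the whole domain.
∫|ψ|² du = A²·(d).
Setting this equal to 1 gives A² = 1/(d).
Plugging in d = 4.224 yields A = 0.48656.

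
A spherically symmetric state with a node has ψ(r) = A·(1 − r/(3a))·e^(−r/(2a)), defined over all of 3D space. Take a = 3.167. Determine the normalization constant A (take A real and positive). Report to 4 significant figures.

Require ∫ |ψ|² 4πr² dr = 1 over the whole domain.
(Spherical symmetry: dV = 4πr² dr.)
With ψ = A·(1 − r/(3a))·e^(−r/(2a)), the integral evaluates to A²·[8·π·a^3/3].
Hence A² = 1/[8·π·a^3/3].
Plugging in a = 3.167 yields A = 0.061301.

A ≈ 0.06130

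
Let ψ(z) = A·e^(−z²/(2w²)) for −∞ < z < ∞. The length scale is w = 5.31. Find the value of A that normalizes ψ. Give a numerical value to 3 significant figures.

A ≈ 0.326

We need A² ∫|f|² dz = 1, taking the integral from −∞ to ∞.
With ∫_{−∞}^{∞} z^(2m) e^(−αz²) dz = (2m−1)!!·√π / (2^m α^(m+1/2)), ∫|ψ|² dz = A²·(√(π)·w).
Hence A² = 1/[√(π)·w].
Substituting w = 5.31 gives A² = 0.1063, so A = 0.3260.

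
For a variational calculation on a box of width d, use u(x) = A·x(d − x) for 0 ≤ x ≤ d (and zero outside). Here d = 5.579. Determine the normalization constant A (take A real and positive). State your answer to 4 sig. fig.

A ≈ 0.07450

We need A² ∫|f|² dx = 1, taking the integral from 0 to d.
Expanding the polynomial and integrating term by term, with u = A·x(d − x), the integral evaluates to A²·[d^5/30].
Plugging in d = 5.579 yields A = 0.074502.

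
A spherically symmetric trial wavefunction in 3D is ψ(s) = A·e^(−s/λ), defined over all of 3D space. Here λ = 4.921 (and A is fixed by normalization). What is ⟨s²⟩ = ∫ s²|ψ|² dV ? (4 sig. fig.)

By definition ⟨s²⟩ = ∫ s^2 |ψ(s)|² 4πs² ds.
Evaluating both integrals, ⟨s²⟩ = 3·λ^2.
With λ = 4.921, ⟨s^2⟩ = 72.649.

⟨s^2⟩ ≈ 72.65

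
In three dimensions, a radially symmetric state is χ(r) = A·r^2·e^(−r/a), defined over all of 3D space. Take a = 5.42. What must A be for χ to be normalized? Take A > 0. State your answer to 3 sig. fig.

Require ∫ |χ|² 4πr² dr = 1 over the whole domain.
In 3D with spherical symmetry the volume element is 4πr² dr.
Carrying out the integral gives A² · 45·π·a^7/2.
Substituting a = 5.42 gives A² = 1.030E-7, so A = 0.0003209.

A ≈ 0.000321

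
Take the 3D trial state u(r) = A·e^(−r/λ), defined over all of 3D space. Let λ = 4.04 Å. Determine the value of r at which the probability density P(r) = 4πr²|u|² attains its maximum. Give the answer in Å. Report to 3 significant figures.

The maximum of P(r) = 4πr²|u|² occurs where its derivative vanishes.
Solving yields r = λ.
With λ = 4.04, the most probable radial distance is 4.040 Å.

r ≈ 4.04 Å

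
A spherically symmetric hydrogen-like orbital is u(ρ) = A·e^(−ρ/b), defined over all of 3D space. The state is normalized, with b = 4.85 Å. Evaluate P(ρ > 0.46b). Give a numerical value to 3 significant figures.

P = ∫ |u|² 4πρ² dρ over ρ > 0.46b.
A² is fixed by ∫₀^∞ 4πρ²|u|² dρ = 1, i.e. A² = (π·b^3)^(−1).
Substituting t = ρ/b, A², 4π and the length scale all cancel in the ratio: P = ∫_{0.46}^{∞} t^2·e^(-2·t) dt / ∫_{0}^{∞} t^2·e^(-2·t) dt.
An antiderivative of t^2·e^(-2·t) is -(2·t^2 + 2·t + 1)·e^(-2·t)/4; evaluating from 0.46 to ∞ gives 2929·e^(-23/25)/5000, while the full integral is 1/4.
The region integral divided by the full integral gives P = 0.9338.

P ≈ 0.934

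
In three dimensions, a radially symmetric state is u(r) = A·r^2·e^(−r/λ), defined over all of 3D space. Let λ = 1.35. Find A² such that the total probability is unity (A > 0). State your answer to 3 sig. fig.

A^2 ≈ 0.00173

Require ∫ |u|² 4πr² dr = 1 over the whole domain.
Using ∫₀^∞ rⁿ e^(−αr) dr = n!/αⁿ⁺¹, ∫|u|² 4πr² dr = A²·(45·π·λ^7/2).
Hence A² = 1/[45·π·λ^7/2].
Substituting λ = 1.35 gives A² = 0.001731, so A = 0.04161.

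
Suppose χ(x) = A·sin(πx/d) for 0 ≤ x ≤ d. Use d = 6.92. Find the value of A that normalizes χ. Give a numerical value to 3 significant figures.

Require ∫ |χ|² dx = 1 over the whole domain.
Carrying out the integral gives A² · d/2.
Plugging in d = 6.92 yields A = 0.5376.

A ≈ 0.538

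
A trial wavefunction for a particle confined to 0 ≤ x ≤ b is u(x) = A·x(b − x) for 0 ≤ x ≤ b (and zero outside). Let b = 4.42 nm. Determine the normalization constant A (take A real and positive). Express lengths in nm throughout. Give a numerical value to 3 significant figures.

A ≈ 0.133 nm^(-5/2)

Require ∫ |u|² dx = 1 over the whole domain.
Expanding the polynomial and integrating term by term, ∫|u|² dx = A²·(b^5/30).
Setting this equal to 1 gives A² = 1/(b^5/30).
With b = 4.42: A² = 0.01778 and A = 0.1334.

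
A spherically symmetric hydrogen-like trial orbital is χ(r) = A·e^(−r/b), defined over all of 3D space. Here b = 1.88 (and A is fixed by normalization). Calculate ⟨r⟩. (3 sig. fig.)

⟨r⟩ = ∫ r |χ|² 4πr² dr over the full domain.
Evaluating both integrals, ⟨r⟩ = 3·b/2.
Putting b = 1.88 gives 2.820.

⟨r⟩ ≈ 2.82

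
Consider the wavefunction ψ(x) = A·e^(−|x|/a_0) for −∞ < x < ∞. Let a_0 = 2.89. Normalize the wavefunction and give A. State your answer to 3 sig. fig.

A ≈ 0.588

We need A² ∫|f|² dx = 1, taking the integral from −∞ to ∞.
Using ∫₀^∞ xⁿ e^(−αx) dx = n!/αⁿ⁺¹, ∫|ψ|² dx = A²·(a_0).
Hence A² = 1/[a_0].
Plugging in a_0 = 2.89 yields A = 0.5882.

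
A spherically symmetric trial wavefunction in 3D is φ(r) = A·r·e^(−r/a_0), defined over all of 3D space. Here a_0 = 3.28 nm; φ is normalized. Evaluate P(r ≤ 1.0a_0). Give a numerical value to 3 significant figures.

P = ∫ |φ|² 4πr² dr over r ≤ 1.0a_0.
Normalization gives A² = 1/(3·π·a_0^5).
In terms of u = r/a_0 (A², 4π and the length scale all cancel between numerator and denominator), P = [∫_{0}^{1.0} u^4·e^(-2·u) du] / [∫_{0}^{∞} u^4·e^(-2·u) du].
Using ∫ u^4·e^(-2·u) du = -(u^4/2 + u^3 + 3·u^2/2 + 3·u/2 + 3/4)·e^(-2·u), the numerator is 3/4 - 21·e^(-2)/4 and the denominator is 3/4.
This evaluates to P = 0.05265.

P ≈ 0.0527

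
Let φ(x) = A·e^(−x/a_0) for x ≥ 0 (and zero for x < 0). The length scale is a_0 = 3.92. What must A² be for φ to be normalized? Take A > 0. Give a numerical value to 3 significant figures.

A^2 ≈ 0.510

The normalization condition is ∫|φ|² dx = 1 from 0 to ∞.
With ∫₀^∞ x^0 e^(−αx) dx = 0!/α^1, the integral (without the A² prefactor) comes out to a_0/2.
With a_0 = 3.92: A² = 0.5102 and A = 0.7143.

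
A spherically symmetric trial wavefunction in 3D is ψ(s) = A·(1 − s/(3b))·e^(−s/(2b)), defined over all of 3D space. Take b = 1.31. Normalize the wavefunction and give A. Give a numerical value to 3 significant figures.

A ≈ 0.230

We need A² ∫|f|² 4πs² ds = 1, taking the integral from 0 to ∞.
(Spherical symmetry: dV = 4πs² ds.)
With ψ = A·(1 − s/(3b))·e^(−s/(2b)), the integral evaluates to A²·[8·π·b^3/3].
So A² = (8·π·b^3/3)^(−1).
With b = 1.31: A² = 0.05310 and A = 0.2304.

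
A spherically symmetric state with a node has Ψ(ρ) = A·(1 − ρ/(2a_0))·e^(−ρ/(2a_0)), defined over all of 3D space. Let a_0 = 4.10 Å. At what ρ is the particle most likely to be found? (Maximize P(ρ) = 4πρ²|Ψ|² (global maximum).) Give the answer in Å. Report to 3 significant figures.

The maximum of P(ρ) = 4πρ²|Ψ|² occurs where its derivative vanishes.
Solving yields ρ = a_0·(√(5) + 3).
With a_0 = 4.10, the most probable radial distance is 21.47 Å.

ρ ≈ 21.5 Å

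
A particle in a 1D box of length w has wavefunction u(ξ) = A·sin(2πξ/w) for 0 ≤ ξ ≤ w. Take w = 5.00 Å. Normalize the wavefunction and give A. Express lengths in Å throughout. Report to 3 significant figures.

A ≈ 0.632 Å^(-1/2)

Require ∫ |u|² dξ = 1 over the whole domain.
Carrying out the integral gives A² · w/2.
Setting this equal to 1 gives A² = 1/(w/2).
Plugging in w = 5.00 yields A = 0.6325.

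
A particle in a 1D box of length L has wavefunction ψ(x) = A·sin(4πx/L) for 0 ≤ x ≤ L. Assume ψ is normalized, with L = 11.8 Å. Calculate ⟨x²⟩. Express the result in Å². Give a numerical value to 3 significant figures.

By definition ⟨x²⟩ = ∫ x^2 |ψ(x)|² dx.
The ratio of the moment integral to the normalization integral gives ⟨x²⟩ = -L^2/(32·π^2) + L^2/3.
With L = 11.8, ⟨x^2⟩ = 45.97.

⟨x^2⟩ ≈ 46.0 Å^2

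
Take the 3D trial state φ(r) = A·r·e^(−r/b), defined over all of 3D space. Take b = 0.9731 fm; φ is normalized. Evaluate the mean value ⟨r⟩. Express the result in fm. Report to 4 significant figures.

⟨r⟩ = ∫ r |φ|² 4πr² dr over the full domain.
Using ∫₀^∞ rⁿ e^(−αr) dr = n!/αⁿ⁺¹, since the A² factors cancel between numerator and denominator, ⟨r⟩ = 5·b/2.
With b = 0.9731, ⟨r⟩ = 2.4328.

⟨r⟩ ≈ 2.433 fm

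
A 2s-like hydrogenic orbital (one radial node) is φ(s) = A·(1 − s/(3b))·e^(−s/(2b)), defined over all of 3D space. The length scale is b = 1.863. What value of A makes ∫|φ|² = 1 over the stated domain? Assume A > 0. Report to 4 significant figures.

Normalization requires ∫|φ|² 4πs² ds = 1, integrated from 0 to ∞.
(Spherical symmetry: dV = 4πs² ds.)
Recall ∫₀^∞ s^m e^(−s/β) ds = m!·β^(m+1), the integral (without the A² prefactor) comes out to 8·π·b^3/3.
Hence A² = 1/[8·π·b^3/3].
Plugging in b = 1.863 yields A = 0.13587.

A ≈ 0.1359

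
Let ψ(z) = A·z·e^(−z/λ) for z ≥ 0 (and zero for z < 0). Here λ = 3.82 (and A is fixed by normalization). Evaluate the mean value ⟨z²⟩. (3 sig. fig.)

The expectation value is the |ψ|²-weighted average of z^2: ∫ z^2|ψ|² dz.
With ∫₀^∞ z^4 e^(−αz) dz = 4!/α^5, since the A² factors cancel between numerator and denominator, ⟨z²⟩ = 3·λ^2.
With λ = 3.82, ⟨z^2⟩ = 43.78.

⟨z^2⟩ ≈ 43.8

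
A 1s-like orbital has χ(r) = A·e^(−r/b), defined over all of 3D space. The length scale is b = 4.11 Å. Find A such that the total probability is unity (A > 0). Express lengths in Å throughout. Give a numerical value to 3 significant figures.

We need A² ∫|f|² 4πr² dr = 1, taking the integral from 0 to ∞.
(Spherical symmetry: dV = 4πr² dr.)
The integral (without the A² prefactor) comes out to π·b^3.
So A² = (π·b^3)^(−1).
With b = 4.11: A² = 0.004585 and A = 0.06771.

A ≈ 0.0677 Å^(-3/2)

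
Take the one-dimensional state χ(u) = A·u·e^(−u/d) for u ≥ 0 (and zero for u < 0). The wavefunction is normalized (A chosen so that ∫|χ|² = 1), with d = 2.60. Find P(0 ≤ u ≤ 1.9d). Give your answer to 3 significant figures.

P ≈ 0.731

P = ∫_{0}^{1.9d} |χ(u)|² du.
Since A² = 1/(d^3/4), this is the region integral divided by the full normalization integral.
In terms of t = u/d (A² and the length scale cancel between numerator and denominator), P = [∫_{0}^{1.9} t^2·e^(-2·t) dt] / [∫_{0}^{∞} t^2·e^(-2·t) dt].
With ∫ t^2·e^(-2·t) dt = -(2·t^2 + 2·t + 1)·e^(-2·t)/4 + C, the region integral is 1/4 - 601·e^(-19/5)/200 and the full one is 1/4.
Taking the ratio, P = 0.7311.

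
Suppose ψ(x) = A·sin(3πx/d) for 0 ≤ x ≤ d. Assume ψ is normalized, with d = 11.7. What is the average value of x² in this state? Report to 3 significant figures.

The expectation value is the |ψ|²-weighted average of x^2: ∫ x^2|ψ|² dx.
With ∫₀^d sin²(nπx/d) dx = d/2, since the A² factors cancel between numerator and denominator, ⟨x²⟩ = -d^2/(18·π^2) + d^2/3.
With d = 11.7, ⟨x^2⟩ = 44.86.

⟨x^2⟩ ≈ 44.9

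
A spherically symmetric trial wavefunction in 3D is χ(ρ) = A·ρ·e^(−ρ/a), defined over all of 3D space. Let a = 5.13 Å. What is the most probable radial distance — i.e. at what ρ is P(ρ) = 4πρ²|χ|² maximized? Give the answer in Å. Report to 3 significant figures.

ρ ≈ 10.3 Å

The maximum of P(ρ) = 4πρ²|χ|² occurs where its derivative vanishes.
This gives ρ = 2·a.
With a = 5.13, the most probable radial distance is 10.26 Å.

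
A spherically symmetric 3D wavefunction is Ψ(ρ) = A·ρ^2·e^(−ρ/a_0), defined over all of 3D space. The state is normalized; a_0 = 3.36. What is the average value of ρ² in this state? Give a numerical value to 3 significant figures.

⟨ρ^2⟩ ≈ 158

⟨ρ²⟩ = ∫ ρ^2 |Ψ|² 4πρ² dρ over the full domain.
The ratio of the moment integral to the normalization integral gives ⟨ρ²⟩ = 14·a_0^2.
With a_0 = 3.36, ⟨ρ^2⟩ = 158.1.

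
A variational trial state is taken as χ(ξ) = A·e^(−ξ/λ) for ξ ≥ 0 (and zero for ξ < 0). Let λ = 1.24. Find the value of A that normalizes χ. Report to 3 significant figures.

Require ∫ |χ|² dξ = 1 over the whole domain.
Recall ∫₀^∞ ξ^m e^(−ξ/β) dξ = m!·β^(m+1), with χ = A·e^(−ξ/λ), the integral evaluates to A²·[λ/2].
Substituting λ = 1.24 gives A² = 1.613, so A = 1.270.

A ≈ 1.27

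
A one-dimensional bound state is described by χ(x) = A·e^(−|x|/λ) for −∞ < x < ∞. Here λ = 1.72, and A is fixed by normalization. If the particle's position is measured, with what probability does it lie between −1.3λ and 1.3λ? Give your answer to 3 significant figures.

P ≈ 0.926

The probability is P = ∫ |χ|² dx over [−1.3λ, 1.3λ].
With A² fixed by ∫|χ|² = 1, i.e. A² = (λ)^(−1), substitute and integrate.
Both integrals are even about x = 0, so only the x ≥ 0 halves are needed (the factors of 2 cancel). Let u = x/λ; then A² and the length scale cancel, so P = ∫_{0}^{1.3} e^(-2·u) du ÷ ∫_{0}^{∞} e^(-2·u) du.
Using ∫ e^(-2·u) du = -e^(-2·u)/2, the numerator is 1/2 - e^(-13/5)/2 and the denominator is 1/2.
Taking the ratio, P = 0.9257.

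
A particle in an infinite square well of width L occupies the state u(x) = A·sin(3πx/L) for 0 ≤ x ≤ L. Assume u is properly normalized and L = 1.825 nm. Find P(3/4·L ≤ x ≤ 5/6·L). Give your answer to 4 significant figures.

P ≈ 0.1364

The probability is P = ∫ |u|² dx over [3/4·L, 5/6·L].
With A² fixed by ∫|u|² = 1, i.e. A² = (L/2)^(−1), substitute and integrate.
Substituting t = x/L, A² and the length scale cancel in the ratio: P = ∫_{3/4}^{5/6} sin(3·π·t)^2 dt / ∫_{0}^{1} sin(3·π·t)^2 dt.
Using ∫ sin(3·π·t)^2 dt = t/2 - sin(6·π·t)/(12·π), the numerator is 1/(12·π) + 1/24 and the denominator is 1/2.
Evaluating gives P = (2 + π)/(12·π).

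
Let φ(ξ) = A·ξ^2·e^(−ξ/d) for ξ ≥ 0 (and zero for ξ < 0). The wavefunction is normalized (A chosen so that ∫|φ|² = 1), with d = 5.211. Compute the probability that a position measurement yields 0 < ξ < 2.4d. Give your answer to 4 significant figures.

The probability is P = ∫ |φ|² dξ over [0, 2.4d].
With A² fixed by ∫|φ|² = 1, i.e. A² = (3·d^5/4)^(−1), substitute and integrate.
Let u = ξ/d; then A² and the length scale cancel, so P = ∫_{0}^{2.4} u^4·e^(-2·u) du ÷ ∫_{0}^{∞} u^4·e^(-2·u) du.
Using ∫ u^4·e^(-2·u) du = -(u^4/2 + u^3 + 3·u^2/2 + 3·u/2 + 3/4)·e^(-2·u), the numerator is ≈ 0.392806 and the denominator is 3/4.
The result is P = 0.52374.

P ≈ 0.5237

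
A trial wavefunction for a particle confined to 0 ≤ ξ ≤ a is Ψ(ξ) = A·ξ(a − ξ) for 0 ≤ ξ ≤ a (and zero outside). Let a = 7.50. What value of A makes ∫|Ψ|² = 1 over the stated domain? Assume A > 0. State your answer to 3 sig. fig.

A ≈ 0.0356

We need A² ∫|f|² dξ = 1, taking the integral from 0 to a.
∫|Ψ|² dξ = A²·(a^5/30).
With a = 7.50: A² = 0.001264 and A = 0.03556.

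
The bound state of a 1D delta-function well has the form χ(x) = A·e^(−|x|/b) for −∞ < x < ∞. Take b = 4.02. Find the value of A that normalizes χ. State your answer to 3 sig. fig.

Normalization requires ∫|χ|² dx = 1, integrated from −∞ to ∞.
Using ∫₀^∞ xⁿ e^(−αx) dx = n!/αⁿ⁺¹, with χ = A·e^(−|x|/b), the integral evaluates to A²·[b].
So A² = (b)^(−1).
Plugging in b = 4.02 yields A = 0.4988.

A ≈ 0.499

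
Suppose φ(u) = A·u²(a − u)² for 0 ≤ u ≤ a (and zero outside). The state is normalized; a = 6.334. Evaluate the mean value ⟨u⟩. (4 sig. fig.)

⟨u⟩ = ∫ u |φ|² du over the full domain.
Expanding the polynomial and integrating term by term, since the A² factors cancel between numerator and denominator, ⟨u⟩ = a/2.
With a = 6.334, ⟨u⟩ = 3.1670.

⟨u⟩ ≈ 3.167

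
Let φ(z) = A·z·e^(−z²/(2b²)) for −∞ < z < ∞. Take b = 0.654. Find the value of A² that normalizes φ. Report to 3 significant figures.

A^2 ≈ 4.03

Require ∫ |φ|² dz = 1 over the whole domain.
Differentiating ∫e^(−αz²) dz = √(π/α) under α to get the higher moments, with φ = A·z·e^(−z²/(2b²)), the integral evaluates to A²·[√(π)·b^3/2].
Hence A² = 1/[√(π)·b^3/2].
Plugging in b = 0.654 yields A = 2.008.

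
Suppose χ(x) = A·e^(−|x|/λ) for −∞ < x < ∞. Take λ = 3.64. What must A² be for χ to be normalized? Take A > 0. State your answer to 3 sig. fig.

A^2 ≈ 0.275

We need A² ∫|f|² dx = 1, taking the integral from −∞ to ∞.
∫|χ|² dx = A²·(λ).
Setting this equal to 1 gives A² = 1/(λ).
With λ = 3.64: A² = 0.2747 and A = 0.5241.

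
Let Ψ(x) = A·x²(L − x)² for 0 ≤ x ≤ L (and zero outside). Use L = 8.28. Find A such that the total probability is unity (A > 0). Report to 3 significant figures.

A ≈ 0.00186

The normalization condition is ∫|Ψ|² dx = 1 from 0 to L.
Expanding the polynomial and integrating term by term, carrying out the integral gives A² · L^9/630.
Setting this equal to 1 gives A² = 1/(L^9/630).
Plugging in L = 8.28 yields A = 0.001856.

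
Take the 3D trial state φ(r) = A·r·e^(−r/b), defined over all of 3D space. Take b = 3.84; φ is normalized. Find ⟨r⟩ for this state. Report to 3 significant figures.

⟨r⟩ ≈ 9.60

The expectation value is the |φ|²-weighted average of r: ∫ r|φ|² 4πr² dr.
Recall ∫₀^∞ r^m e^(−r/β) dr = m!·β^(m+1), the ratio of the moment integral to the normalization integral gives ⟨r⟩ = 5·b/2.
Putting b = 3.84 gives 9.600.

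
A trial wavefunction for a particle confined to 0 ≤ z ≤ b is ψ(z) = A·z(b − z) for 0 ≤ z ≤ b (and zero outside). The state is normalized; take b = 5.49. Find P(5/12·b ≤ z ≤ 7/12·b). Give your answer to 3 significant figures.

P = ∫_{5/12·b}^{7/12·b} |ψ(z)|² dz.
Since A² = 1/(b^5/30), this is the region integral divided by the full normalization integral.
In terms of u = z/b (A² and the length scale cancel between numerator and denominator), P = [∫_{5/12}^{7/12} u^2·(1 - u)^2 du] / [∫_{0}^{1} u^2·(1 - u)^2 du].
An antiderivative of u^2·(1 - u)^2 is u^3·(6·u^2 - 15·u + 10)/30; evaluating from 5/12 to 7/12 gives ≈ 0.010225, while the full integral is 1/30.
Evaluating gives P = 0.3068.

P ≈ 0.307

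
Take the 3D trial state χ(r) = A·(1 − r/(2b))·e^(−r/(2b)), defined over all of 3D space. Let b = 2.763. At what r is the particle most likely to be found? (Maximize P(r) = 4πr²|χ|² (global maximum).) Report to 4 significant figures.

Set d/dr [P(r) = 4πr²|χ|²] = 0 and solve for r > 0.
This gives r = b·(√(5) + 3).
With b = 2.763, the most probable radial distance is 14.467.

r ≈ 14.47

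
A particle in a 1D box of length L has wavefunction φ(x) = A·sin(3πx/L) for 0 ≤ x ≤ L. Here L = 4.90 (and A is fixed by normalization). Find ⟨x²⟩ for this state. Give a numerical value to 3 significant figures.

⟨x^2⟩ ≈ 7.87

The expectation value is the |φ|²-weighted average of x^2: ∫ x^2|φ|² dx.
Using sin²θ = (1 − cos 2θ)/2, since the A² factors cancel between numerator and denominator, ⟨x²⟩ = -L^2/(18·π^2) + L^2/3.
Putting L = 4.90 gives 7.868.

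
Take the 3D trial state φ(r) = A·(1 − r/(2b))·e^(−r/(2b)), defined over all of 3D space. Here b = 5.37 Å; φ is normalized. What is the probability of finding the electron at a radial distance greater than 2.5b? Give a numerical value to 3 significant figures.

P ≈ 0.945

P = ∫ |φ|² 4πr² dr over r > 2.5b.
Normalization gives A² = 1/(8·π·b^3).
In terms of u = r/b (A², 4π and the length scale all cancel between numerator and denominator), P = [∫_{2.5}^{∞} u^2·(1 - u/2)^2·e^(-u) du] / [∫_{0}^{∞} u^2·(1 - u/2)^2·e^(-u) du].
With ∫ u^2·(1 - u/2)^2·e^(-u) du = -(u^4/4 + u^2 + 2·u + 2)·e^(-u) + C, the region integral is 1473·e^(-5/2)/64 and the full one is 2.
The region integral divided by the full integral gives P = 0.9446.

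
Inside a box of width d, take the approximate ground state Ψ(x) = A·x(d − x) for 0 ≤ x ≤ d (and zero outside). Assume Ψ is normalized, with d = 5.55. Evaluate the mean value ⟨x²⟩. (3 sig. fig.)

The expectation value is the |Ψ|²-weighted average of x^2: ∫ x^2|Ψ|² dx.
Since the A² factors cancel between numerator and denominator, ⟨x²⟩ = 2·d^2/7.
Putting d = 5.55 gives 8.801.

⟨x^2⟩ ≈ 8.80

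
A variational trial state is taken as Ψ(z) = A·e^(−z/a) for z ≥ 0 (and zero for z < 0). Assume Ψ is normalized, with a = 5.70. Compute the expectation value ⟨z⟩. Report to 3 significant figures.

The expectation value is the |Ψ|²-weighted average of z: ∫ z|Ψ|² dz.
The ratio of the moment integral to the normalization integral gives ⟨z⟩ = a/2.
With a = 5.70, ⟨z⟩ = 2.850.

⟨z⟩ ≈ 2.85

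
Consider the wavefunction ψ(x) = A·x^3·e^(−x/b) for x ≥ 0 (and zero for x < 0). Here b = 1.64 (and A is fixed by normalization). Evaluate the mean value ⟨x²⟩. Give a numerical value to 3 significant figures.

⟨x^2⟩ ≈ 37.7

By definition ⟨x²⟩ = ∫ x^2 |ψ(x)|² dx.
Using ∫₀^∞ xⁿ e^(−αx) dx = n!/αⁿ⁺¹, since the A² factors cancel between numerator and denominator, ⟨x²⟩ = 14·b^2.
With b = 1.64, ⟨x^2⟩ = 37.65.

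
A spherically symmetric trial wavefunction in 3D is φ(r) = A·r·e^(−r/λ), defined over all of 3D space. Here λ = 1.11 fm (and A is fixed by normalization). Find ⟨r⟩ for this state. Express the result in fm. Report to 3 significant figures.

By definition ⟨r⟩ = ∫ r |φ(r)|² 4πr² dr.
Recall ∫₀^∞ r^m e^(−r/β) dr = m!·β^(m+1), evaluating both integrals, ⟨r⟩ = 5·λ/2.
With λ = 1.11, ⟨r⟩ = 2.775.

⟨r⟩ ≈ 2.78 fm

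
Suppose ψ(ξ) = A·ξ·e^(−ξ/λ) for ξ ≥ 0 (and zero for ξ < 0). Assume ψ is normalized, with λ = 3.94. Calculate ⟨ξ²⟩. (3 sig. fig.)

⟨ξ²⟩ = ∫ ξ^2 |ψ|² dξ over the full domain.
Recall ∫₀^∞ ξ^m e^(−ξ/β) dξ = m!·β^(m+1), since the A² factors cancel between numerator and denominator, ⟨ξ²⟩ = 3·λ^2.
Putting λ = 3.94 gives 46.57.

⟨ξ^2⟩ ≈ 46.6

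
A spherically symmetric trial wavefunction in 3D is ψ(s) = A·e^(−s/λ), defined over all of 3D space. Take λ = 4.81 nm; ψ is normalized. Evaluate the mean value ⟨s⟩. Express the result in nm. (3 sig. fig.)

By definition ⟨s⟩ = ∫ s |ψ(s)|² 4πs² ds.
Using ∫₀^∞ sⁿ e^(−αs) ds = n!/αⁿ⁺¹, since the A² factors cancel between numerator and denominator, ⟨s⟩ = 3·λ/2.
Putting λ = 4.81 gives 7.215.

⟨s⟩ ≈ 7.22 nm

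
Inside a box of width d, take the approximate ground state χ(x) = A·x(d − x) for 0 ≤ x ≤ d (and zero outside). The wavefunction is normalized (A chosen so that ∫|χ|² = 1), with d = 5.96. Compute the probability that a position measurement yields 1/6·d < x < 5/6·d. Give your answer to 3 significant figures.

P = ∫_{1/6·d}^{5/6·d} |χ(x)|² dx.
The normalization integral ∫|χ|²dx over the whole domain equals d^5/30·A², and A² cancels in the ratio.
In terms of u = x/d (A² and the length scale cancel between numerator and denominator), P = [∫_{1/6}^{5/6} u^2·(1 - u)^2 du] / [∫_{0}^{1} u^2·(1 - u)^2 du].
With ∫ u^2·(1 - u)^2 du = u^3·(6·u^2 - 15·u + 10)/30 + C, the region integral is 301/9720 and the full one is 1/30.
The result is P = 301/324.

P ≈ 0.929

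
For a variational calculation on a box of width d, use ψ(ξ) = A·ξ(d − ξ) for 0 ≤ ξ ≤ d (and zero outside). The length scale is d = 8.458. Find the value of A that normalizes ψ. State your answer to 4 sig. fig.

We need A² ∫|f|² dξ = 1, taking the integral from 0 to d.
The integral (without the A² prefactor) comes out to d^5/30.
With d = 8.458: A² = 0.00069308 and A = 0.026326.

A ≈ 0.02633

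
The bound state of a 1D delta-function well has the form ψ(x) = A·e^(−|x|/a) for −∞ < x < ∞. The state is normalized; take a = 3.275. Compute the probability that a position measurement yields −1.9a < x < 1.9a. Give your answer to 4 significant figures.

|ψ|² is the probability density, so P = ∫_{−1.9a}^{1.9a} |ψ|² dx.
With A² fixed by ∫|ψ|² = 1, i.e. A² = (a)^(−1), substitute and integrate.
By symmetry take twice the x ≥ 0 contribution in numerator and denominator; the 2's cancel. Let u = x/a; then A² and the length scale cancel, so P = ∫_{0}^{1.9} e^(-2·u) du ÷ ∫_{0}^{∞} e^(-2·u) du.
An antiderivative of e^(-2·u) is -e^(-2·u)/2; evaluating from 0 to 1.9 gives 1/2 - e^(-19/5)/2, while the full integral is 1/2.
This works out to P = 0.97763.

P ≈ 0.9776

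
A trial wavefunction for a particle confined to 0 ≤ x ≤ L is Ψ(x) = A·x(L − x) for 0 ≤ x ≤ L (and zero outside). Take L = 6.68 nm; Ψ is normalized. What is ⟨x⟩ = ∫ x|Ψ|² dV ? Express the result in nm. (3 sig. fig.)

⟨x⟩ ≈ 3.34 nm

By definition ⟨x⟩ = ∫ x |Ψ(x)|² dx.
The ratio of the moment integral to the normalization integral gives ⟨x⟩ = L/2.
Putting L = 6.68 gives 3.340.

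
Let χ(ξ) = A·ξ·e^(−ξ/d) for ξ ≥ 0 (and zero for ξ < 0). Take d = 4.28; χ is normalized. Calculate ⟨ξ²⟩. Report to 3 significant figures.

⟨ξ^2⟩ ≈ 55.0

The expectation value is the |χ|²-weighted average of ξ^2: ∫ ξ^2|χ|² dξ.
Recall ∫₀^∞ ξ^m e^(−ξ/β) dξ = m!·β^(m+1), the ratio of the moment integral to the normalization integral gives ⟨ξ²⟩ = 3·d^2.
Putting d = 4.28 gives 54.96.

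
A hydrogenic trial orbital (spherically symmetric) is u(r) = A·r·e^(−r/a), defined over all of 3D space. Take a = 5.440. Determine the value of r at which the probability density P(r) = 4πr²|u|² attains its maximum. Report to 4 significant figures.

Differentiate P(r) = 4πr²|u|² with respect to r and set to zero.
This gives r = 2·a.
With a = 5.440, the most probable radial distance is 10.880.

r ≈ 10.88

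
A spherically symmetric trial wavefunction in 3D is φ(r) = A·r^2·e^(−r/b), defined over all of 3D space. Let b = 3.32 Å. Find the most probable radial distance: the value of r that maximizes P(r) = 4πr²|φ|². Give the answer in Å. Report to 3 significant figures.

r ≈ 9.96 Å

Differentiate P(r) = 4πr²|φ|² with respect to r and set to zero.
This gives r = 3·b.
With b = 3.32, the most probable radial distance is 9.960 Å.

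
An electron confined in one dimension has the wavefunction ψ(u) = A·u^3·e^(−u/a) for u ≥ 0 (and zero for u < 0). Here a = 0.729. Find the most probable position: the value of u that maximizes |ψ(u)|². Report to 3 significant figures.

u ≈ 2.19

Differentiate |ψ(u)|² with respect to u and set to zero.
This gives u = 3·a.
With a = 0.729, the most probable position is 2.187.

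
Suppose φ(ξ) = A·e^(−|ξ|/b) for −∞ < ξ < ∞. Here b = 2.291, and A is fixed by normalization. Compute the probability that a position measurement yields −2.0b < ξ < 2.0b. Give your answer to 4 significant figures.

P = ∫_{−2.0b}^{2.0b} |φ(ξ)|² dξ.
Since A² = 1/(b), this is the region integral divided by the full normalization integral.
By symmetry take twice the ξ ≥ 0 contribution in numerator and denominator; the 2's cancel. Substituting u = ξ/b, A² and the length scale cancel in the ratio: P = ∫_{0}^{2.0} e^(-2·u) du / ∫_{0}^{∞} e^(-2·u) du.
With ∫ e^(-2·u) du = -e^(-2·u)/2 + C, the region integral is 1/2 - e^(-4)/2 and the full one is 1/2.
Evaluating gives P = 0.98168.

P ≈ 0.9817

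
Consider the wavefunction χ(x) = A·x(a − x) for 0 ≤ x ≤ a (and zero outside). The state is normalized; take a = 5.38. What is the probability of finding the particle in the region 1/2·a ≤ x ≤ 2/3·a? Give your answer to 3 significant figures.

P = ∫_{1/2·a}^{2/3·a} |χ(x)|² dx.
The normalization integral ∫|χ|²dx over the whole domain equals a^5/30·A², and A² cancels in the ratio.
In terms of u = x/a (A² and the length scale cancel between numerator and denominator), P = [∫_{1/2}^{2/3} u^2·(1 - u)^2 du] / [∫_{0}^{1} u^2·(1 - u)^2 du].
With ∫ u^2·(1 - u)^2 du = u^3·(6·u^2 - 15·u + 10)/30 + C, the region integral is 47/4860 and the full one is 1/30.
The result is P = 47/162.

P ≈ 0.290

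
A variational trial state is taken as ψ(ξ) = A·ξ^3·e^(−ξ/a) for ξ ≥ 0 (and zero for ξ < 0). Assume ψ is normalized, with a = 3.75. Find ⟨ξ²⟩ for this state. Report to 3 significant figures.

⟨ξ^2⟩ ≈ 197

⟨ξ²⟩ = ∫ ξ^2 |ψ|² dξ over the full domain.
Recall ∫₀^∞ ξ^m e^(−ξ/β) dξ = m!·β^(m+1), evaluating both integrals, ⟨ξ²⟩ = 14·a^2.
With a = 3.75, ⟨ξ^2⟩ = 196.9.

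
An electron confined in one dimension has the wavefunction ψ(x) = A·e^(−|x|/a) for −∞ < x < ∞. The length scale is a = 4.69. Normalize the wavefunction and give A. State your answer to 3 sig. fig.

Require ∫ |ψ|² dx = 1 over the whole domain.
Using ∫₀^∞ xⁿ e^(−αx) dx = n!/αⁿ⁺¹, the integral (without the A² prefactor) comes out to a.
So A² = (a)^(−1).
Substituting a = 4.69 gives A² = 0.2132, so A = 0.4618.

A ≈ 0.462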